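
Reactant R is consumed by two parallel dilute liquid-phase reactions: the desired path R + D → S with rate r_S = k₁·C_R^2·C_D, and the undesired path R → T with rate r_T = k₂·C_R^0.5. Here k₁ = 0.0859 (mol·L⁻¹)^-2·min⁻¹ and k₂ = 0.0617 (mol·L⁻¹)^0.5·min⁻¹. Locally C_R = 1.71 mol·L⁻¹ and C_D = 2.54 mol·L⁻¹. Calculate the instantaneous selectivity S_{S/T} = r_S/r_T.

7.91

S_{S/T} = r_S/r_T = (k₁·C_R^2·C_D)/(k₂·C_R^0.5) = (k₁/k₂)·C_R^1.5·C_D.
= (0.0859×1.710^2×2.540) / (0.0617×1.710^0.5) = 0.6380/0.08068 = 7.91.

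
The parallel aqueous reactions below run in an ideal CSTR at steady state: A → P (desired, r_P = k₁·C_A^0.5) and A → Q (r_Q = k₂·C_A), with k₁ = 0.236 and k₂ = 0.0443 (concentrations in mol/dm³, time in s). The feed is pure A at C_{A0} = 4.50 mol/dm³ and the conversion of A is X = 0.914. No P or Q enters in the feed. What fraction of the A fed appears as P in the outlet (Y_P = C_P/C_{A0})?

0.818

Exit C_A = C_{A0}(1−X) = 4.50×0.0860 = 0.3870 mol/dm³.
Rates in a CSTR are evaluated at the outlet concentration: r_P = 0.236×0.3870^0.5 = 0.1468, r_Q = 0.0443×0.3870 = 0.01714.
Fraction of consumed A going to P: r_P/(r_P+r_Q) = 0.8954.
C_P = 0.8954·C_{A0}·X = 0.8954×4.50×0.914 = 3.68 mol/dm³; Y_P = C_P/C_{A0} = 0.818.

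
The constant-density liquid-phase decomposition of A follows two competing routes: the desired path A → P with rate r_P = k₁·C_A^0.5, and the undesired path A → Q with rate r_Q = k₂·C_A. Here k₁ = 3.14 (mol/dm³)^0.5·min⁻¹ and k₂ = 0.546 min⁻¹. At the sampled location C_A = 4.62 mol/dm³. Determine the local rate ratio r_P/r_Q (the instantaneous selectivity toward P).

2.68

S_{P/Q} = r_P/r_Q = (k₁·C_A^0.5)/(k₂·C_A) = (k₁/k₂)·C_A^-0.5.
= (3.14×4.620^0.5) / (0.546×4.620) = 6.749/2.523 = 2.68.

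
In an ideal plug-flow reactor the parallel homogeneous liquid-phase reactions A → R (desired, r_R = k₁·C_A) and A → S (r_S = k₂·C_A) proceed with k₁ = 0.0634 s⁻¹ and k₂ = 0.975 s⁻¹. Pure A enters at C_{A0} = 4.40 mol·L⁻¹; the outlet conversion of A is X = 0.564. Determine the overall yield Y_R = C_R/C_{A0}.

C_A = C_{A0}(1−X) = 1.918 mol·L⁻¹.
Both paths are first order in A, so the instantaneous fraction to R is constant: dC_R/d(−C_A) = k₁/(k₁+k₂) = 0.06106.
C_R = 0.06106·(C_{A0}−C_A) = 0.06106×2.482 = 0.152 mol·L⁻¹.
Y_R = C_R/C_{A0} = 0.1515/4.40 = 0.0344.

0.0344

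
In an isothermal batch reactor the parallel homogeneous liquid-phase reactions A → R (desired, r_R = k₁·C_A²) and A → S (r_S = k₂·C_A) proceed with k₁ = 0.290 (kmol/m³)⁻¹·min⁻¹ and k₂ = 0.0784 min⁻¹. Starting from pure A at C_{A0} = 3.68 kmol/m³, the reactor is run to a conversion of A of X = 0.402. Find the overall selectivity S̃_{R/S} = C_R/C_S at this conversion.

C_A = C_{A0}(1−X) = 2.201 kmol/m³.
Along a PFR/batch, dC_S/dC_A = −r_S/(r_R+r_S) = −k₂/(k₂+k₁·C_A).
Integrating from C_{A0} to C_A: C_S = (0.0784/0.290)·ln[(0.0784+0.290·3.68)/(0.0784+0.290·2.20)] = 0.2703·ln(1.146/0.7166) = 0.1268 kmol/m³.
Then C_R = (C_{A0}−C_A) − C_S = 1.479 − 0.1268 = 1.353 kmol/m³.
S̃_{R/S} = C_R/C_S = 1.353/0.1268 = 10.7.

10.7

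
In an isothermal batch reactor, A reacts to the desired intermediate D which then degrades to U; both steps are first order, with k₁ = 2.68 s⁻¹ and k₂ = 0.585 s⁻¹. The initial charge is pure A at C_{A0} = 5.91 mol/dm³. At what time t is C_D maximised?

0.726 s

Setting dC_D/dt = 0 gives t_opt = ln(k₂/k₁)/(k₂−k₁).
= ln(0.585/2.68)/(0.585−2.68) = ln(0.2183)/-2.095 = -1.522/-2.095 = 0.726 s.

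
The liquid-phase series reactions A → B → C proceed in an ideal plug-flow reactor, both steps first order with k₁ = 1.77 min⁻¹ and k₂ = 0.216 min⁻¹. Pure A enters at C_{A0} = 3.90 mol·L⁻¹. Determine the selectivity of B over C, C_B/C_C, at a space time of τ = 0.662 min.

11.4

The intermediate concentration in a first-order A→B→C sequence is C_B = k₁C_{A0}(e^(−k₁τ) − e^(−k₂τ))/(k₂−k₁).
e^(−k₁τ) = e^(−1.77×0.662) = e^(−1.172) = 0.3098; e^(−k₂τ) = e^(−0.1430) = 0.8668.
C_B = 1.77×3.90/(0.216−1.77) × (0.3098−0.8668) = (-4.442)×(-0.5569) = 2.474 mol·L⁻¹.
C_A = C_{A0}e^(−k₁τ) = 1.208 mol·L⁻¹, so C_C = C_{A0}−C_A−C_B = 0.2177 mol·L⁻¹; C_B/C_C = 11.4.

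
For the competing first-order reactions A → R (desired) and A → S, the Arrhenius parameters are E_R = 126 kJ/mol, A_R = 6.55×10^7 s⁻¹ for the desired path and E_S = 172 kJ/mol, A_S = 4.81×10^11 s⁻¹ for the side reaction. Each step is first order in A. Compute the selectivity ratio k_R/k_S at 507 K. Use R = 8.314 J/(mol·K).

7.47

k_R/k_S = (A_R/A_S)·exp[−(E_R−E_S)/(RT)] = (A_R/A_S)·exp[(E_S−E_R)/(RT)].
(E_S−E_R)/(RT) = (172−126)×10³/(8.314×507) = 46000/4215 = 10.91.
k_R/k_S = (6.55×10^7/4.81×10^11)·exp(10.91) = 1.362×10^-4 × 54879 = 7.47.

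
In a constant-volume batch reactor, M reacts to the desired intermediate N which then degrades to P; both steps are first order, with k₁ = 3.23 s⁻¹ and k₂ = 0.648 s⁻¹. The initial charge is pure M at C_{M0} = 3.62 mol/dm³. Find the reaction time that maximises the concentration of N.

For first-order series the maximum of C_N occurs at t_opt = ln(k₂/k₁)/(k₂−k₁).
= ln(0.648/3.23)/(0.648−3.23) = ln(0.2006)/-2.582 = -1.606/-2.582 = 0.622 s.

0.622 s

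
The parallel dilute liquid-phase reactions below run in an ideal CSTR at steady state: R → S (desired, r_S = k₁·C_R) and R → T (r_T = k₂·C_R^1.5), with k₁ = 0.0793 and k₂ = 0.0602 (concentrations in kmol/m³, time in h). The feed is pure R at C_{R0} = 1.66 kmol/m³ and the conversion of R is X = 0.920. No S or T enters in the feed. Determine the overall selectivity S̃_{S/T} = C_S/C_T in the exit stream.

Exit C_R = C_{R0}(1−X) = 1.66×0.0800 = 0.1328 kmol/m³.
A CSTR operates uniformly at the exit composition, giving r_S = 0.01053 and r_T = 0.002913 (each k·C_R^n at C_R = 0.1328).
Overall selectivity = C_S/C_T = r_Sτ/(r_Tτ) = r_S/r_T = 3.61.

3.61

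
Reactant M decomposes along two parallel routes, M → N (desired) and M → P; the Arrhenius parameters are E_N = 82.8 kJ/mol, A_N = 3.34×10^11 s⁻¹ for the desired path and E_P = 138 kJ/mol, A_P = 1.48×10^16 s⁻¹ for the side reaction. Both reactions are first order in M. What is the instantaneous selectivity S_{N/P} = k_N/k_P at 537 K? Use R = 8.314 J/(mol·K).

k_N/k_P = (A_N/A_P)·exp[−(E_N−E_P)/(RT)] = (A_N/A_P)·exp[(E_P−E_N)/(RT)].
(E_P−E_N)/(RT) = (138−82.8)×10³/(8.314×537) = 55200/4465 = 12.36.
k_N/k_P = (3.34×10^11/1.48×10^16)·exp(12.36) = 2.257×10^-5 × 2.342×10^5 = 5.29.
Since E_N < E_P, lowering the temperature improves selectivity toward N.

5.29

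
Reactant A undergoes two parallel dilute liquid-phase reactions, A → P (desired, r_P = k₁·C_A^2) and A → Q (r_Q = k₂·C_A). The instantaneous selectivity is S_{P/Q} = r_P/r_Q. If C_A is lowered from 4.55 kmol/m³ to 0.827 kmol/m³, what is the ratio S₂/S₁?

S_{P/Q} = (k₁/k₂)·C_A, so S₂/S₁ = (C_{A,2}/C_{A,1}).
= 0.827/4.55 = 0.182.

0.182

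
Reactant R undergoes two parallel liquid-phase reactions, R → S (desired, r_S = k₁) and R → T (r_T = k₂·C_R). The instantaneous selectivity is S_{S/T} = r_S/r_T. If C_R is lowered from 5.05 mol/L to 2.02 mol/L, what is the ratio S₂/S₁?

2.50

S_{S/T} = (k₁/k₂)·C_R⁻¹, so S₂/S₁ = (C_{R,2}/C_{R,1})⁻¹.
= 5.05/2.02 = 2.50.
Selectivity toward S rises as C_R falls — low-concentration operation is favoured.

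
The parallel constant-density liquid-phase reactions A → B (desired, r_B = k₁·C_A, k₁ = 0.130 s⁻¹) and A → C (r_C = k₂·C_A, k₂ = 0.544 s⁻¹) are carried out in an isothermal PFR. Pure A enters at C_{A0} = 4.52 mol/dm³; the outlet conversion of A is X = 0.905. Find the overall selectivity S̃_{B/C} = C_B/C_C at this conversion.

0.239

C_A = C_{A0}(1−X) = 0.4294 mol/dm³.
Both paths are first order in A, so the instantaneous fraction to B is constant: dC_B/d(−C_A) = k₁/(k₁+k₂) = 0.1929.
C_B = 0.1929·(C_{A0}−C_A) = 0.1929×4.091 = 0.789 mol/dm³.
C_C = (C_{A0}−C_A)−C_B = 3.302 mol/dm³; S̃_{B/C} = 0.7890/3.302 = 0.239.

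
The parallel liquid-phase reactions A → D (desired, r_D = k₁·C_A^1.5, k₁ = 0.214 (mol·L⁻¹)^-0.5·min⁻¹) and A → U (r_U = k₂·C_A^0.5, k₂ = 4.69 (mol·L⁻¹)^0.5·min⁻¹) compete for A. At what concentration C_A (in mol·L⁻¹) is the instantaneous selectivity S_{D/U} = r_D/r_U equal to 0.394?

S_{D/U} = (k₁/k₂)·C_A ⇒ C_A = S·k₂/k₁.
= 0.394×4.69/0.214 = 8.63 mol·L⁻¹.

8.63 mol·L⁻¹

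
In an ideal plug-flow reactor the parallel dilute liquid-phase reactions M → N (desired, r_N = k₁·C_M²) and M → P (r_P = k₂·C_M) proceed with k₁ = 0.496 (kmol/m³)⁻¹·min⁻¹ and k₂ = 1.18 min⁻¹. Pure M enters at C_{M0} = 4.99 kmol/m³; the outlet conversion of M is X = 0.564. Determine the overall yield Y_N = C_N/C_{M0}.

C_M = C_{M0}(1−X) = 2.176 kmol/m³.
Along a PFR/batch, dC_P/dC_M = −r_P/(r_N+r_P) = −k₂/(k₂+k₁·C_M).
Integrating from C_{M0} to C_M: C_P = (1.18/0.496)·ln[(1.18+0.496·4.99)/(1.18+0.496·2.18)] = 2.379·ln(3.655/2.259) = 1.145 kmol/m³.
Then C_N = (C_{M0}−C_M) − C_P = 2.814 − 1.145 = 1.670 kmol/m³.
Y_N = C_N/C_{M0} = 1.670/4.99 = 0.335.

0.335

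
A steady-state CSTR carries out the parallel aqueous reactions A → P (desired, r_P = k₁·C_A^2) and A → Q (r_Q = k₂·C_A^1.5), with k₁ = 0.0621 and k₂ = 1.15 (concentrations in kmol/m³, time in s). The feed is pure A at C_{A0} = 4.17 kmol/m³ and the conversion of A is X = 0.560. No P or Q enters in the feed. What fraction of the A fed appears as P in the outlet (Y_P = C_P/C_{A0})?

0.0382

Exit C_A = C_{A0}(1−X) = 4.17×0.440 = 1.835 kmol/m³.
Rates in a CSTR are evaluated at the outlet concentration: r_P = 0.0621×1.835^2 = 0.2091, r_Q = 1.15×1.835^1.5 = 2.858.
Fraction of consumed A going to P: r_P/(r_P+r_Q) = 0.06816.
C_P = 0.06816·C_{A0}·X = 0.06816×4.17×0.560 = 0.159 kmol/m³; Y_P = C_P/C_{A0} = 0.0382.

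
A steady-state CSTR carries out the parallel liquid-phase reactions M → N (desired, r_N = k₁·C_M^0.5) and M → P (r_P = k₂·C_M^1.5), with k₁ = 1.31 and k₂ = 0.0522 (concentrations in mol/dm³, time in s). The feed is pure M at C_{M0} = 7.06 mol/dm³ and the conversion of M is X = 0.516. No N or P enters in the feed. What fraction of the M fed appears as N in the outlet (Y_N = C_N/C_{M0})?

Exit C_M = C_{M0}(1−X) = 7.06×0.484 = 3.417 mol/dm³.
Rates in a CSTR are evaluated at the outlet concentration: r_N = 1.31×3.417^0.5 = 2.422, r_P = 0.0522×3.417^1.5 = 0.3297.
Fraction of consumed M going to N: r_N/(r_N+r_P) = 0.8802.
C_N = 0.8802·C_{M0}·X = 0.8802×7.06×0.516 = 3.21 mol/dm³; Y_N = C_N/C_{M0} = 0.454.

0.454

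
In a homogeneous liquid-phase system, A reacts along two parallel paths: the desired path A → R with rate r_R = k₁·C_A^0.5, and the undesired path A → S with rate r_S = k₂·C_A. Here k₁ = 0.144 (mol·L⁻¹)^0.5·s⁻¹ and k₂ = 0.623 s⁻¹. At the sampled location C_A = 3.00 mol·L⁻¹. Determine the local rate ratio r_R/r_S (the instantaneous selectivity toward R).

0.133

S_{R/S} = r_R/r_S = (k₁·C_A^0.5)/(k₂·C_A) = (k₁/k₂)·C_A^-0.5.
= (0.144×3.000^0.5) / (0.623×3.000) = 0.2494/1.869 = 0.133.
The undesired path is higher order in A, so low C_A (CSTR or dilute feed) favours R.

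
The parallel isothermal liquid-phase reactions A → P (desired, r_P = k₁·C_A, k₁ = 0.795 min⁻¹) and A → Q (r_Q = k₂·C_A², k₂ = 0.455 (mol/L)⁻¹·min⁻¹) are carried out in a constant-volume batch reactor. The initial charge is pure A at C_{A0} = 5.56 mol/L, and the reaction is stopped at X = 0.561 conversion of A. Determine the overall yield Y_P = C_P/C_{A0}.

0.175

C_A = C_{A0}(1−X) = 2.441 mol/L.
Along a PFR/batch, dC_P/dC_A = −r_P/(r_P+r_Q) = −k₁/(k₁+k₂·C_A).
Integrating from C_{A0} to C_A: C_P = (0.795/0.455)·ln[(0.795+0.455·5.56)/(0.795+0.455·2.44)] = 1.747·ln(3.325/1.906) = 0.9726 mol/L.
Y_P = C_P/C_{A0} = 0.9726/5.56 = 0.175.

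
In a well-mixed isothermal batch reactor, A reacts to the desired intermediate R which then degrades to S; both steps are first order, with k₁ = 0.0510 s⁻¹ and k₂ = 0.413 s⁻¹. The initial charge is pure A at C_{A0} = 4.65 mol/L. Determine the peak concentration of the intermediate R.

0.428 mol/L

For a first-order series the maximum intermediate yield is C_{R,max}/C_{A0} = (k₁/k₂)^[k₂/(k₂−k₁)].
= (0.0510/0.413)^(0.413/(0.413−0.0510)) = (0.1235)^(1.141) = 0.09197.
C_{R,max} = 0.09197×4.65 = 0.428 mol/L.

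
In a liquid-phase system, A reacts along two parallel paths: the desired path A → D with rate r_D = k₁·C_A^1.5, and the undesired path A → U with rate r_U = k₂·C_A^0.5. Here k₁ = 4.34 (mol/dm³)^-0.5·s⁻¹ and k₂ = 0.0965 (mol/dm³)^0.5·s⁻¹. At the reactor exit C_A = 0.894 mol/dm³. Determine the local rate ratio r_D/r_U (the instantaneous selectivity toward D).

40.2

S_{D/U} = r_D/r_U = (k₁·C_A^1.5)/(k₂·C_A^0.5) = (k₁/k₂)·C_A.
= (4.34×0.8940^1.5) / (0.0965×0.8940^0.5) = 3.669/0.09124 = 40.2.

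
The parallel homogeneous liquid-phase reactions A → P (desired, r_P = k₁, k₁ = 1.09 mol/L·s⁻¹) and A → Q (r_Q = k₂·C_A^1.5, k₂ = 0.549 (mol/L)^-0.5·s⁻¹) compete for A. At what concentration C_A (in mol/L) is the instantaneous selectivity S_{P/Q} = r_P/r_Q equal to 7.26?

0.421 mol/L

S_{P/Q} = (k₁/k₂)·C_A^-1.5 ⇒ C_A = (S·k₂/k₁)^(1/(-1.5)).
= (7.26×0.549/1.09)^(-0.6667) = (3.657)^(-0.6667) = 0.421 mol/L.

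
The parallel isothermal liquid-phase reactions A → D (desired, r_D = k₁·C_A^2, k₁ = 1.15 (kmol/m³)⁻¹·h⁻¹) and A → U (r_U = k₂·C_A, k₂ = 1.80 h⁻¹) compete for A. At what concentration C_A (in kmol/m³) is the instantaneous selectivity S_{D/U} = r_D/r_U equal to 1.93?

S_{D/U} = (k₁/k₂)·C_A ⇒ C_A = S·k₂/k₁.
= 1.93×1.80/1.15 = 3.02 kmol/m³.

3.02 kmol/m³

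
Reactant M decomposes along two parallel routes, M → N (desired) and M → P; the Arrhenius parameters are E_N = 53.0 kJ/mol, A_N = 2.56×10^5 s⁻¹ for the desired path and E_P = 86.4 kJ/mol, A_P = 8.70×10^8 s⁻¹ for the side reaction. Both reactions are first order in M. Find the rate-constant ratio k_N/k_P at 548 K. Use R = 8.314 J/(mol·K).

k_N/k_P = (A_N/A_P)·exp[−(E_N−E_P)/(RT)] = (A_N/A_P)·exp[(E_P−E_N)/(RT)].
(E_P−E_N)/(RT) = (86.4−53.0)×10³/(8.314×548) = 33400/4556 = 7.331.
k_N/k_P = (2.56×10^5/8.70×10^8)·exp(7.331) = 2.943×10^-4 × 1527 = 0.449.

0.449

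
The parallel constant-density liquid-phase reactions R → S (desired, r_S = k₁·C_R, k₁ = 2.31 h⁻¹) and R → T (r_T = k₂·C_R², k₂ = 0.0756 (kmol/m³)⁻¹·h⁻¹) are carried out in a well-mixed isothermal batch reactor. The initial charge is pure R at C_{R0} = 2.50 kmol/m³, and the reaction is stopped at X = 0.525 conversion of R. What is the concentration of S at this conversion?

C_R = C_{R0}(1−X) = 1.188 kmol/m³.
Along a PFR/batch, dC_S/dC_R = −r_S/(r_S+r_T) = −k₁/(k₁+k₂·C_R).
Integrating from C_{R0} to C_R: C_S = (2.31/0.0756)·ln[(2.31+0.0756·2.50)/(2.31+0.0756·1.19)] = 30.56·ln(2.499/2.400) = 1.238 kmol/m³.

1.24 kmol/m³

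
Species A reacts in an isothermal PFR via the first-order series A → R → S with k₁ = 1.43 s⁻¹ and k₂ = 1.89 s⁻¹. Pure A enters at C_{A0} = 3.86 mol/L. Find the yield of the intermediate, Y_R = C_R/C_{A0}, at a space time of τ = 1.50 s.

0.181

The intermediate concentration in a first-order A→B→C sequence is C_R = k₁C_{A0}(e^(−k₁τ) − e^(−k₂τ))/(k₂−k₁).
e^(−k₁τ) = e^(−1.43×1.50) = e^(−2.145) = 0.1171; e^(−k₂τ) = e^(−2.835) = 0.05872.
C_R = 1.43×3.86/(1.89−1.43) × (0.1171−0.05872) = 12.00×0.05835 = 0.7002 mol/L.
Y_R = C_R/C_{A0} = 0.7002/3.86 = 0.181.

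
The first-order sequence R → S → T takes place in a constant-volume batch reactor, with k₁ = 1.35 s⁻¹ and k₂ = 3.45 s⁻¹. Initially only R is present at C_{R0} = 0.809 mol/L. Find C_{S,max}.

Evaluating C_S at t_opt = ln(k₂/k₁)/(k₂−k₁) gives C_{S,max}/C_{R0} = (k₁/k₂)^[k₂/(k₂−k₁)].
= (1.35/3.45)^(3.45/(3.45−1.35)) = (0.3913)^(1.643) = 0.2141.
C_{S,max} = 0.2141×0.809 = 0.173 mol/L.

0.173 mol/L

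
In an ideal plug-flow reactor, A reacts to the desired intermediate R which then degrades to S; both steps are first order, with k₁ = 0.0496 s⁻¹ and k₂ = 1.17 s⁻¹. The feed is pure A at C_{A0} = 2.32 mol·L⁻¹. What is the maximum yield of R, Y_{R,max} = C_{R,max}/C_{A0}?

At the optimum, C_{R,max}/C_{A0} = (k₁/k₂)^[k₂/(k₂−k₁)].
= (0.0496/1.17)^(1.17/(1.17−0.0496)) = (0.04239)^(1.044) = 0.03686.

0.0369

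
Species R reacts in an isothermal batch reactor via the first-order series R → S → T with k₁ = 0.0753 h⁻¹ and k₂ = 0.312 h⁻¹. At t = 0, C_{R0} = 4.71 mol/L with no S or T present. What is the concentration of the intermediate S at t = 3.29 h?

Solving the coupled first-order balances gives C_S(t) = [k₁/(k₂−k₁)]·C_{R0}·(e^(−k₁t) − e^(−k₂t)).
e^(−k₁t) = e^(−0.0753×3.29) = e^(−0.2477) = 0.7806; e^(−k₂t) = e^(−1.026) = 0.3583.
C_S = 0.0753×4.71/(0.312−0.0753) × (0.7806−0.3583) = 1.498×0.4223 = 0.6328 mol/L.

0.633 mol/L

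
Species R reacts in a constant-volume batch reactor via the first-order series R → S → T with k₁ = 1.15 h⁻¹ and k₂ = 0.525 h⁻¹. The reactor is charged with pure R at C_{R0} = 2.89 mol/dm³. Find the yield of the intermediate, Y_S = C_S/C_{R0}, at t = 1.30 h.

For first-order series with pure R initially, C_S(t) = k₁C_{R0}/(k₂−k₁)·(e^(−k₁t) − e^(−k₂t)).
e^(−k₁t) = e^(−1.15×1.30) = e^(−1.495) = 0.2242; e^(−k₂t) = e^(−0.6825) = 0.5054.
C_S = 1.15×2.89/(0.525−1.15) × (0.2242−0.5054) = (-5.318)×(-0.2811) = 1.495 mol/dm³.
Y_S = C_S/C_{R0} = 1.495/2.89 = 0.517.

0.517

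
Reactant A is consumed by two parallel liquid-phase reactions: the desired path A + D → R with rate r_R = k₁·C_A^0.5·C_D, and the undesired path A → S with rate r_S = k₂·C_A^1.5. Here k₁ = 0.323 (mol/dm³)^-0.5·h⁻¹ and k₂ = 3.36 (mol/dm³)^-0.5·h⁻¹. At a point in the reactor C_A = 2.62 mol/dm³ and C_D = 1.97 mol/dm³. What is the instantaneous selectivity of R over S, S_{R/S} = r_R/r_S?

S_{R/S} = r_R/r_S = (k₁·C_A^0.5·C_D)/(k₂·C_A^1.5) = (k₁/k₂)·C_A⁻¹·C_D.
= (0.323×2.620^0.5×1.970) / (3.36×2.620^1.5) = 1.030/14.25 = 0.0723.
The undesired path is higher order in A, so low C_A (CSTR or dilute feed) favours R.

0.0723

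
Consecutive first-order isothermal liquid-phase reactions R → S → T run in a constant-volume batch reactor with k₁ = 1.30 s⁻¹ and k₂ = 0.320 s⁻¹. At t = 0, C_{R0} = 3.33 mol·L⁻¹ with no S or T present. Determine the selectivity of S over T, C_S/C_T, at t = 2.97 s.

0.981

Solving the coupled first-order balances gives C_S(t) = [k₁/(k₂−k₁)]·C_{R0}·(e^(−k₁t) − e^(−k₂t)).
e^(−k₁t) = e^(−1.30×2.97) = e^(−3.861) = 0.02105; e^(−k₂t) = e^(−0.9504) = 0.3866.
C_S = 1.30×3.33/(0.320−1.30) × (0.02105−0.3866) = (-4.417)×(-0.3655) = 1.615 mol·L⁻¹.
C_R = C_{R0}e^(−k₁t) = 0.07009 mol·L⁻¹, so C_T = C_{R0}−C_R−C_S = 1.645 mol·L⁻¹; C_S/C_T = 0.981.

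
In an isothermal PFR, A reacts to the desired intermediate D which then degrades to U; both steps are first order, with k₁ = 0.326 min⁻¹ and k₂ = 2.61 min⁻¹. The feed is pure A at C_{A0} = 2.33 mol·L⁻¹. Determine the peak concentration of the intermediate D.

Evaluating C_D at τ_opt = ln(k₂/k₁)/(k₂−k₁) gives C_{D,max}/C_{A0} = (k₁/k₂)^[k₂/(k₂−k₁)].
= (0.326/2.61)^(2.61/(2.61−0.326)) = (0.1249)^(1.143) = 0.09282.
C_{D,max} = 0.09282×2.33 = 0.216 mol·L⁻¹.

0.216 mol·L⁻¹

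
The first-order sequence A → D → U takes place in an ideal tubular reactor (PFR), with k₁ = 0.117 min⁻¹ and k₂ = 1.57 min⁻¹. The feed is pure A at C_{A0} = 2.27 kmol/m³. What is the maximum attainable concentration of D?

0.137 kmol/m³

At the optimum, C_{D,max}/C_{A0} = (k₁/k₂)^[k₂/(k₂−k₁)].
= (0.117/1.57)^(1.57/(1.57−0.117)) = (0.07452)^(1.081) = 0.06046.
C_{D,max} = 0.06046×2.27 = 0.137 kmol/m³.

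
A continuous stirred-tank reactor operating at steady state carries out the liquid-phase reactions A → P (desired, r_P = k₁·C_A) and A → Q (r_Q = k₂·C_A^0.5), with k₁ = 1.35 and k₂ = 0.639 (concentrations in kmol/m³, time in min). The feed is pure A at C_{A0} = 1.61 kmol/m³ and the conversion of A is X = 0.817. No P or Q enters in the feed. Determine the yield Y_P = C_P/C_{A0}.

Exit C_A = C_{A0}(1−X) = 1.61×0.183 = 0.2946 kmol/m³.
In a CSTR the entire volume is at exit conditions, so r_P = 1.35×0.2946 = 0.3978 and r_Q = 0.639×0.2946^0.5 = 0.3468.
Fraction of consumed A going to P: r_P/(r_P+r_Q) = 0.5342.
C_P = 0.5342·C_{A0}·X = 0.5342×1.61×0.817 = 0.703 kmol/m³; Y_P = C_P/C_{A0} = 0.436.

0.436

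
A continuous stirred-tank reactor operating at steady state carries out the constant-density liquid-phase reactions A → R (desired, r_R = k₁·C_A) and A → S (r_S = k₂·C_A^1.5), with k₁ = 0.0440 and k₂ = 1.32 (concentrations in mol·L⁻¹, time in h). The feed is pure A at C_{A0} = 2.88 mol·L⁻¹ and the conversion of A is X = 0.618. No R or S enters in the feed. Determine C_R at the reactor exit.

Exit C_A = C_{A0}(1−X) = 2.88×0.382 = 1.100 mol·L⁻¹.
Rates in a CSTR are evaluated at the outlet concentration: r_R = 0.0440×1.100 = 0.04841, r_S = 1.32×1.100^1.5 = 1.523.
Fraction of consumed A going to R: r_R/(r_R+r_S) = 0.03080.
C_R = 0.03080·C_{A0}·X = 0.03080×2.88×0.618 = 0.0548 mol·L⁻¹.

0.0548 mol·L⁻¹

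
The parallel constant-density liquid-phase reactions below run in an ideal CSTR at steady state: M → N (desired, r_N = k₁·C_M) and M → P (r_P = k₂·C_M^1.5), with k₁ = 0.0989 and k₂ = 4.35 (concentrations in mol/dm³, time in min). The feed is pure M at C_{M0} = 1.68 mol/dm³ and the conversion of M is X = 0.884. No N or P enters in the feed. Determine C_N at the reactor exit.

Exit C_M = C_{M0}(1−X) = 1.68×0.116 = 0.1949 mol/dm³.
In a CSTR the entire volume is at exit conditions, so r_N = 0.0989×0.1949 = 0.01927 and r_P = 4.35×0.1949^1.5 = 0.3742.
Fraction of consumed M going to N: r_N/(r_N+r_P) = 0.04898.
C_N = 0.04898·C_{M0}·X = 0.04898×1.68×0.884 = 0.0727 mol/dm³.

0.0727 mol/dm³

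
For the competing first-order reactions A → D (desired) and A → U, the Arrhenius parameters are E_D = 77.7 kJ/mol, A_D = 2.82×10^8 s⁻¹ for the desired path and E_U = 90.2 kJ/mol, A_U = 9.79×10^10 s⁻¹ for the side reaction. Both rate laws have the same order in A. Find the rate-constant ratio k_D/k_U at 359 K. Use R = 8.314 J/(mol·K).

0.190

With equal orders, S_{D/U} = k_D/k_U = (A_D/A_U)·exp[(E_U−E_D)/(RT)].
(E_U−E_D)/(RT) = (90.2−77.7)×10³/(8.314×359) = 12500/2985 = 4.188.
k_D/k_U = (2.82×10^8/9.79×10^10)·exp(4.188) = 0.002880 × 65.89 = 0.190.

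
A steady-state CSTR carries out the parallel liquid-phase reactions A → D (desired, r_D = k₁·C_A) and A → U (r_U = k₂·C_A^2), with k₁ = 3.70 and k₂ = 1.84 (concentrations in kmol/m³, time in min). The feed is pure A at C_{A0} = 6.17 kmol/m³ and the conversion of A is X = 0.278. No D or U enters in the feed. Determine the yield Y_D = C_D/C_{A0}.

0.0865

Exit C_A = C_{A0}(1−X) = 6.17×0.722 = 4.455 kmol/m³.
In a CSTR the entire volume is at exit conditions, so r_D = 3.70×4.455 = 16.48 and r_U = 1.84×4.455^2 = 36.51.
Fraction of consumed A going to D: r_D/(r_D+r_U) = 0.3110.
C_D = 0.3110·C_{A0}·X = 0.3110×6.17×0.278 = 0.533 kmol/m³; Y_D = C_D/C_{A0} = 0.0865.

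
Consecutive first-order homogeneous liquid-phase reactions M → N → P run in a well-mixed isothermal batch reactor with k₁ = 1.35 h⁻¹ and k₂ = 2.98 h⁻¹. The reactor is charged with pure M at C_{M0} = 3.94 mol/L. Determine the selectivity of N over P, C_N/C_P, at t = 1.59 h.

Solving the coupled first-order balances gives C_N(t) = [k₁/(k₂−k₁)]·C_{M0}·(e^(−k₁t) − e^(−k₂t)).
e^(−k₁t) = e^(−1.35×1.59) = e^(−2.147) = 0.1169; e^(−k₂t) = e^(−4.738) = 0.008754.
C_N = 1.35×3.94/(2.98−1.35) × (0.1169−0.008754) = 3.263×0.1081 = 0.3529 mol/L.
C_M = C_{M0}e^(−k₁t) = 0.4606 mol/L, so C_P = C_{M0}−C_M−C_N = 3.127 mol/L; C_N/C_P = 0.113.

0.113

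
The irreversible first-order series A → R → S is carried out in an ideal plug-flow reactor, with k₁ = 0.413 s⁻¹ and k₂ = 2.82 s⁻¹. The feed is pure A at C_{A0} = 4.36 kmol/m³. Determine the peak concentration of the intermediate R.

0.459 kmol/m³

At the optimum, C_{R,max}/C_{A0} = (k₁/k₂)^[k₂/(k₂−k₁)].
= (0.413/2.82)^(2.82/(2.82−0.413)) = (0.1465)^(1.172) = 0.1053.
C_{R,max} = 0.1053×4.36 = 0.459 kmol/m³.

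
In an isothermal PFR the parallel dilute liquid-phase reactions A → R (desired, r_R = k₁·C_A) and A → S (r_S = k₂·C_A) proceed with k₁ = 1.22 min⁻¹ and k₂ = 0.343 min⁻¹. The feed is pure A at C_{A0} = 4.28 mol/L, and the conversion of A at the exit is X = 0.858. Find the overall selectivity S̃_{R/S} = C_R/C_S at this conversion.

C_A = C_{A0}(1−X) = 0.6078 mol/L.
Both paths are first order in A, so the instantaneous fraction to R is constant: dC_R/d(−C_A) = k₁/(k₁+k₂) = 0.7806.
C_R = 0.7806·(C_{A0}−C_A) = 0.7806×3.672 = 2.87 mol/L.
C_S = (C_{A0}−C_A)−C_R = 0.8059 mol/L; S̃_{R/S} = 2.866/0.8059 = 3.56.

3.56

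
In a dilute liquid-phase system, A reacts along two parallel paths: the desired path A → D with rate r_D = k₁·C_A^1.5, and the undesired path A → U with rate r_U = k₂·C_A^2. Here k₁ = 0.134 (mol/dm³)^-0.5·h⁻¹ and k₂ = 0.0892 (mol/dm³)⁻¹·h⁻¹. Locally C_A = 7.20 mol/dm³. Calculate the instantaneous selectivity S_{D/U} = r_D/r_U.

S_{D/U} = r_D/r_U = (k₁·C_A^1.5)/(k₂·C_A^2) = (k₁/k₂)·C_A^-0.5.
= (0.134×7.200^1.5) / (0.0892×7.200^2) = 2.589/4.624 = 0.560.

0.560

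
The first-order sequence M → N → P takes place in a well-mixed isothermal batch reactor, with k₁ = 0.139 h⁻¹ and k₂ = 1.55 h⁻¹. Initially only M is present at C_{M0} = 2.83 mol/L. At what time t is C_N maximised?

Setting dC_N/dt = 0 gives t_opt = ln(k₂/k₁)/(k₂−k₁).
= ln(1.55/0.139)/(1.55−0.139) = ln(11.15)/1.411 = 2.412/1.411 = 1.71 h.

1.71 h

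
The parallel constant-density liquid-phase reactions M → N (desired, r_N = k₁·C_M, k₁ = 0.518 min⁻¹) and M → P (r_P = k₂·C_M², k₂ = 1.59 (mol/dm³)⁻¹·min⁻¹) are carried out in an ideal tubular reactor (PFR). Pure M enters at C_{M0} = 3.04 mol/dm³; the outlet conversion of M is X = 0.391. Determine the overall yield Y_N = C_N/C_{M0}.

C_M = C_{M0}(1−X) = 1.851 mol/dm³.
Along a PFR/batch, dC_N/dC_M = −r_N/(r_N+r_P) = −k₁/(k₁+k₂·C_M).
Integrating from C_{M0} to C_M: C_N = (0.518/1.59)·ln[(0.518+1.59·3.04)/(0.518+1.59·1.85)] = 0.3258·ln(5.352/3.462) = 0.1419 mol/dm³.
Y_N = C_N/C_{M0} = 0.1419/3.04 = 0.0467.

0.0467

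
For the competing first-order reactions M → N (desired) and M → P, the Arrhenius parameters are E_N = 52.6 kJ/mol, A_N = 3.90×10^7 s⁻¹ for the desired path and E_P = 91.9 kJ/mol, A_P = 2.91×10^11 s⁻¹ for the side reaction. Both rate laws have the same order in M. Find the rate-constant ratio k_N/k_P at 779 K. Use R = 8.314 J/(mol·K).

With equal orders, S_{N/P} = k_N/k_P = (A_N/A_P)·exp[(E_P−E_N)/(RT)].
(E_P−E_N)/(RT) = (91.9−52.6)×10³/(8.314×779) = 39300/6477 = 6.068.
k_N/k_P = (3.90×10^7/2.91×10^11)·exp(6.068) = 1.340×10^-4 × 431.8 = 0.0579.

0.0579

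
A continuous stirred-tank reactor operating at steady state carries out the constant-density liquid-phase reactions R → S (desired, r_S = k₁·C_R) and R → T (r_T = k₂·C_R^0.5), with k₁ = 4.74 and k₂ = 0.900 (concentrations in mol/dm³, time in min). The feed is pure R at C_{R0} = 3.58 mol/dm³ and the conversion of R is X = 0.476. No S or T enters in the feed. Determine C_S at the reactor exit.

Exit C_R = C_{R0}(1−X) = 3.58×0.524 = 1.876 mol/dm³.
A CSTR operates uniformly at the exit composition, giving r_S = 8.892 and r_T = 1.233 (each k·C_R^n at C_R = 1.876).
Fraction of consumed R going to S: r_S/(r_S+r_T) = 0.8782.
C_S = 0.8782·C_{R0}·X = 0.8782×3.58×0.476 = 1.50 mol/dm³.

1.50 mol/dm³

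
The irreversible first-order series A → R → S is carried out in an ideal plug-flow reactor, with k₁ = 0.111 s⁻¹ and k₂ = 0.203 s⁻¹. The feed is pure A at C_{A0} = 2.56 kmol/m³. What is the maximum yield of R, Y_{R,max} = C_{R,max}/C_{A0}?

Evaluating C_R at τ_opt = ln(k₂/k₁)/(k₂−k₁) gives C_{R,max}/C_{A0} = (k₁/k₂)^[k₂/(k₂−k₁)].
= (0.111/0.203)^(0.203/(0.203−0.111)) = (0.5468)^(2.207) = 0.2639.

0.264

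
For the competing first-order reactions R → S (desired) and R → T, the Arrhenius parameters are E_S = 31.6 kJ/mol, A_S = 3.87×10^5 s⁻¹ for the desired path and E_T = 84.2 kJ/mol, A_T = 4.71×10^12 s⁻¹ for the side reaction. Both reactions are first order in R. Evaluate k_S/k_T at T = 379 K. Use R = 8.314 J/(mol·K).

1.46

k_S/k_T = (A_S/A_T)·exp[−(E_S−E_T)/(RT)] = (A_S/A_T)·exp[(E_T−E_S)/(RT)].
(E_T−E_S)/(RT) = (84.2−31.6)×10³/(8.314×379) = 52600/3151 = 16.69.
k_S/k_T = (3.87×10^5/4.71×10^12)·exp(16.69) = 8.217×10^-8 × 1.777×10^7 = 1.46.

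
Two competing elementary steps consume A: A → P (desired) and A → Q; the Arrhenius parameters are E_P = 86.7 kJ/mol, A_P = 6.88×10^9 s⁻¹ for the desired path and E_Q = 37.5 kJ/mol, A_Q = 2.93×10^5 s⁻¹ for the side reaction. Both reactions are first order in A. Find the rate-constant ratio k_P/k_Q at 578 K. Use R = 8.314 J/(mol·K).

0.840

k_P/k_Q = (A_P/A_Q)·exp[−(E_P−E_Q)/(RT)] = (A_P/A_Q)·exp[(E_Q−E_P)/(RT)].
(E_Q−E_P)/(RT) = (37.5−86.7)×10³/(8.314×578) = -49200/4805 = -10.24.
k_P/k_Q = (6.88×10^9/2.93×10^5)·exp(-10.24) = 23481 × 3.577×10^-5 = 0.840.
Since E_P > E_Q, raising the temperature improves selectivity toward P.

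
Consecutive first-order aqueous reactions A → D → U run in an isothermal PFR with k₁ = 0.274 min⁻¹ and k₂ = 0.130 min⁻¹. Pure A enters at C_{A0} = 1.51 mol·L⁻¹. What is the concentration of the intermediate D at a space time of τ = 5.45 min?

0.769 mol·L⁻¹

For first-order series with pure A initially, C_D(τ) = k₁C_{A0}/(k₂−k₁)·(e^(−k₁τ) − e^(−k₂τ)).
e^(−k₁τ) = e^(−0.274×5.45) = e^(−1.493) = 0.2246; e^(−k₂τ) = e^(−0.7085) = 0.4924.
C_D = 0.274×1.51/(0.130−0.274) × (0.2246−0.4924) = (-2.873)×(-0.2678) = 0.7693 mol·L⁻¹.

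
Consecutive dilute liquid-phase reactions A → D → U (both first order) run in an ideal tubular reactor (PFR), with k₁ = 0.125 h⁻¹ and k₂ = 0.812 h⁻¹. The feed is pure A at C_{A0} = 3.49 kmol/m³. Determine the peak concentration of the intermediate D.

At the optimum, C_{D,max}/C_{A0} = (k₁/k₂)^[k₂/(k₂−k₁)].
= (0.125/0.812)^(0.812/(0.812−0.125)) = (0.1539)^(1.182) = 0.1095.
C_{D,max} = 0.1095×3.49 = 0.382 kmol/m³.

0.382 kmol/m³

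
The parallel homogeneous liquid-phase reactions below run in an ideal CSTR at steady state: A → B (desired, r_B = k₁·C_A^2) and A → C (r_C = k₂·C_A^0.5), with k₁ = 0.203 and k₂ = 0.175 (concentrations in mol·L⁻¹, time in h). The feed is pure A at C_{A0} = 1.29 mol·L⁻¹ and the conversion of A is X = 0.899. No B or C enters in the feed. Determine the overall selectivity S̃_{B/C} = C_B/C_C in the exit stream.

Exit C_A = C_{A0}(1−X) = 1.29×0.101 = 0.1303 mol·L⁻¹.
Rates in a CSTR are evaluated at the outlet concentration: r_B = 0.203×0.1303^2 = 0.003446, r_C = 0.175×0.1303^0.5 = 0.06317.
Overall selectivity = C_B/C_C = r_Bτ/(r_Cτ) = r_B/r_C = 0.0546.

0.0546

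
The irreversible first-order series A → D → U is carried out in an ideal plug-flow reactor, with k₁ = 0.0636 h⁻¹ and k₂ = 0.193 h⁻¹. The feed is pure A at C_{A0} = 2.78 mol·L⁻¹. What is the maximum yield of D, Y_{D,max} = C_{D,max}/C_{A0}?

Evaluating C_D at τ_opt = ln(k₂/k₁)/(k₂−k₁) gives C_{D,max}/C_{A0} = (k₁/k₂)^[k₂/(k₂−k₁)].
= (0.0636/0.193)^(0.193/(0.193−0.0636)) = (0.3295)^(1.491) = 0.1910.

0.191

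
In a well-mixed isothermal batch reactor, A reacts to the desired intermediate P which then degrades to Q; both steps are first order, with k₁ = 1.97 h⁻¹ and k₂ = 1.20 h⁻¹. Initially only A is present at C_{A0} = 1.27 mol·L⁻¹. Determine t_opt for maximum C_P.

The intermediate peaks when r₁ = r₂, i.e. k₁e^(−k₁t) = k₂e^(−k₂t), giving t_opt = ln(k₂/k₁)/(k₂−k₁).
= ln(1.20/1.97)/(1.20−1.97) = ln(0.6091)/-0.7700 = -0.4957/-0.7700 = 0.644 h.

0.644 h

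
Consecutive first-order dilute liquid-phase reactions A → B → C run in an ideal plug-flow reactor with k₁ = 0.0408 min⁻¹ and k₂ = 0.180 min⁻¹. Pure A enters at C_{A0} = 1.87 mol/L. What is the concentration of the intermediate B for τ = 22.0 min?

0.213 mol/L

For first-order series with pure A initially, C_B(τ) = k₁C_{A0}/(k₂−k₁)·(e^(−k₁τ) − e^(−k₂τ)).
e^(−k₁τ) = e^(−0.0408×22.0) = e^(−0.8976) = 0.4075; e^(−k₂τ) = e^(−3.960) = 0.01906.
C_B = 0.0408×1.87/(0.180−0.0408) × (0.4075−0.01906) = 0.5481×0.3885 = 0.2129 mol/L.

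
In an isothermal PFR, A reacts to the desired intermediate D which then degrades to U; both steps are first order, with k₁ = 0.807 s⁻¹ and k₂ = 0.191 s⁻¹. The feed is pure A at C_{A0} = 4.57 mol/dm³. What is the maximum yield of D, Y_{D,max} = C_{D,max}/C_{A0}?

For a first-order series the maximum intermediate yield is C_{D,max}/C_{A0} = (k₁/k₂)^[k₂/(k₂−k₁)].
= (0.807/0.191)^(0.191/(0.191−0.807)) = (4.225)^(-0.3101) = 0.6397.

0.640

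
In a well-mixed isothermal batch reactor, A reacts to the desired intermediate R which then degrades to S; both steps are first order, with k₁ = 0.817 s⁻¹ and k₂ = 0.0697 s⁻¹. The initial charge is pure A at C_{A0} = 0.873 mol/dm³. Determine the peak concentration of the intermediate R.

For a first-order series the maximum intermediate yield is C_{R,max}/C_{A0} = (k₁/k₂)^[k₂/(k₂−k₁)].
= (0.817/0.0697)^(0.0697/(0.0697−0.817)) = (11.72)^(-0.09327) = 0.7949.
C_{R,max} = 0.7949×0.873 = 0.694 mol/dm³.

0.694 mol/dm³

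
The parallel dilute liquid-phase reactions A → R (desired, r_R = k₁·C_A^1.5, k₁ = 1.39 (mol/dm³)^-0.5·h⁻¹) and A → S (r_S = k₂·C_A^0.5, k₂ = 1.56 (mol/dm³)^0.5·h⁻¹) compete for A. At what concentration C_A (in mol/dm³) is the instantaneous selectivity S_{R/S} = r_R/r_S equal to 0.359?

S_{R/S} = (k₁/k₂)·C_A ⇒ C_A = S·k₂/k₁.
= 0.359×1.56/1.39 = 0.403 mol/dm³.

0.403 mol/dm³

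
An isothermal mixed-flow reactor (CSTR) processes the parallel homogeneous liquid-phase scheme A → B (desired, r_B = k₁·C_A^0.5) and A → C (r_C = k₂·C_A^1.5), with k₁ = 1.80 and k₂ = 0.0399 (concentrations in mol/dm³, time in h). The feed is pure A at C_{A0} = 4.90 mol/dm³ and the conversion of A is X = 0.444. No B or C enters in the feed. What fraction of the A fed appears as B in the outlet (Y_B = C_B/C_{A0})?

0.419

Exit C_A = C_{A0}(1−X) = 4.90×0.556 = 2.724 mol/dm³.
A CSTR operates uniformly at the exit composition, giving r_B = 2.971 and r_C = 0.1794 (each k·C_A^n at C_A = 2.724).
Fraction of consumed A going to B: r_B/(r_B+r_C) = 0.9430.
C_B = 0.9430·C_{A0}·X = 0.9430×4.90×0.444 = 2.05 mol/dm³; Y_B = C_B/C_{A0} = 0.419.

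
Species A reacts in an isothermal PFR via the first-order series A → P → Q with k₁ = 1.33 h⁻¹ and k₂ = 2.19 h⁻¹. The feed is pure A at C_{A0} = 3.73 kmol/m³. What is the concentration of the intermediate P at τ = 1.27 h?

The intermediate concentration in a first-order A→B→C sequence is C_P = k₁C_{A0}(e^(−k₁τ) − e^(−k₂τ))/(k₂−k₁).
e^(−k₁τ) = e^(−1.33×1.27) = e^(−1.689) = 0.1847; e^(−k₂τ) = e^(−2.781) = 0.06196.
C_P = 1.33×3.73/(2.19−1.33) × (0.1847−0.06196) = 5.768×0.1227 = 0.7080 kmol/m³.

0.708 kmol/m³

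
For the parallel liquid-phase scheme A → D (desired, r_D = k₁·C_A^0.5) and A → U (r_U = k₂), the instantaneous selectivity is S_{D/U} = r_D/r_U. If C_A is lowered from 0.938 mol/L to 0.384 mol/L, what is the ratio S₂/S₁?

0.640

S_{D/U} = (k₁/k₂)·C_A^0.5, so S₂/S₁ = (C_{A,2}/C_{A,1})^0.5.
= (0.384/0.938)^0.5 = (0.4094)^0.5 = 0.640.
Selectivity toward D falls as C_A falls — high-concentration operation is favoured.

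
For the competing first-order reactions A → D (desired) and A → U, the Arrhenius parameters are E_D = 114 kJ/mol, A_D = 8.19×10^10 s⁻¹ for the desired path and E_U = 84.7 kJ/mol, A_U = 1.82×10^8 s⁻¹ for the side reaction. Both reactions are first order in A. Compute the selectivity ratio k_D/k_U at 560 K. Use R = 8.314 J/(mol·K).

0.832

Since both paths have the same order in A, the concentration cancels and S_{D/U} = k_D/k_U = (A_D/A_U)·exp[(E_U−E_D)/(RT)].
(E_U−E_D)/(RT) = (84.7−114)×10³/(8.314×560) = -29300/4656 = -6.293.
k_D/k_U = (8.19×10^10/1.82×10^8)·exp(-6.293) = 450.0 × 0.001849 = 0.832.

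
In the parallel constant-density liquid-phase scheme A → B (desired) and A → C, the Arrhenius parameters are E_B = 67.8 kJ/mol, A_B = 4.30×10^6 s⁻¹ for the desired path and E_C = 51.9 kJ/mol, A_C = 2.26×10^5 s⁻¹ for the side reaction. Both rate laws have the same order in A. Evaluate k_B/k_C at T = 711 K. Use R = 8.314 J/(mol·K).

k_B/k_C = (A_B/A_C)·exp[−(E_B−E_C)/(RT)] = (A_B/A_C)·exp[(E_C−E_B)/(RT)].
(E_C−E_B)/(RT) = (51.9−67.8)×10³/(8.314×711) = -15900/5911 = -2.690.
k_B/k_C = (4.30×10^6/2.26×10^5)·exp(-2.690) = 19.03 × 0.06790 = 1.29.
Since E_B > E_C, raising the temperature improves selectivity toward B.

1.29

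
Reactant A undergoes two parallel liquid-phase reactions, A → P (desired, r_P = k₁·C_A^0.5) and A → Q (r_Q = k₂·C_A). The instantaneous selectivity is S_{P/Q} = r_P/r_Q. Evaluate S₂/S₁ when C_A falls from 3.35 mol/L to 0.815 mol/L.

S_{P/Q} = (k₁/k₂)·C_A^-0.5, so S₂/S₁ = (C_{A,2}/C_{A,1})^-0.5.
= (0.815/3.35)^(-0.5) = (0.2433)^(-0.5) = 2.03.

2.03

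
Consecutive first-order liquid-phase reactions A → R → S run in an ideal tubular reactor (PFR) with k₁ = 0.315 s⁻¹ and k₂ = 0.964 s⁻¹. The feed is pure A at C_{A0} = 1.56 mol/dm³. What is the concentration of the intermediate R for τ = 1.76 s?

Solving the coupled first-order balances gives C_R(τ) = [k₁/(k₂−k₁)]·C_{A0}·(e^(−k₁τ) − e^(−k₂τ)).
e^(−k₁τ) = e^(−0.315×1.76) = e^(−0.5544) = 0.5744; e^(−k₂τ) = e^(−1.697) = 0.1833.
C_R = 0.315×1.56/(0.964−0.315) × (0.5744−0.1833) = 0.7572×0.3911 = 0.2961 mol/dm³.

0.296 mol/dm³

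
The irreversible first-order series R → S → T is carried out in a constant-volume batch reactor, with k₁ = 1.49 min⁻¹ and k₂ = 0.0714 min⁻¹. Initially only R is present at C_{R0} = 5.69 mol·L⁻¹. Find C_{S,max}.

4.88 mol·L⁻¹

Evaluating C_S at t_opt = ln(k₂/k₁)/(k₂−k₁) gives C_{S,max}/C_{R0} = (k₁/k₂)^[k₂/(k₂−k₁)].
= (1.49/0.0714)^(0.0714/(0.0714−1.49)) = (20.87)^(-0.05033) = 0.8582.
C_{S,max} = 0.8582×5.69 = 4.88 mol·L⁻¹.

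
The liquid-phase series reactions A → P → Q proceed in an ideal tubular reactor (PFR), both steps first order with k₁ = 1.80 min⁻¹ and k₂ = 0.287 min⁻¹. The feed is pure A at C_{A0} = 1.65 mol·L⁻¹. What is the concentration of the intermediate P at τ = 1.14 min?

1.16 mol·L⁻¹

The intermediate concentration in a first-order A→B→C sequence is C_P = k₁C_{A0}(e^(−k₁τ) − e^(−k₂τ))/(k₂−k₁).
e^(−k₁τ) = e^(−1.80×1.14) = e^(−2.052) = 0.1285; e^(−k₂τ) = e^(−0.3272) = 0.7210.
C_P = 1.80×1.65/(0.287−1.80) × (0.1285−0.7210) = (-1.963)×(-0.5925) = 1.163 mol·L⁻¹.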